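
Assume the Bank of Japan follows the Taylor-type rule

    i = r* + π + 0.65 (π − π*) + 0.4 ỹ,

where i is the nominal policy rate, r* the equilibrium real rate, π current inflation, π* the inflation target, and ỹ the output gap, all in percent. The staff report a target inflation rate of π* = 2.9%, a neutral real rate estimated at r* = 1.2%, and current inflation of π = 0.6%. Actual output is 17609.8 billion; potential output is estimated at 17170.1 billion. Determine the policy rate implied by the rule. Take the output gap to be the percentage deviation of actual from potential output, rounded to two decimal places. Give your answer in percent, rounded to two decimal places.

Output gap = 100 × (17609.8 − 17170.1) / 17170.1 = 2.56%.
i = 1.20 + 0.60 + 0.65 × (0.60 − 2.90) + 0.4 × 2.56
   = 1.20 + 0.6 − 1.495 + 1.024 = 1.33

1.33%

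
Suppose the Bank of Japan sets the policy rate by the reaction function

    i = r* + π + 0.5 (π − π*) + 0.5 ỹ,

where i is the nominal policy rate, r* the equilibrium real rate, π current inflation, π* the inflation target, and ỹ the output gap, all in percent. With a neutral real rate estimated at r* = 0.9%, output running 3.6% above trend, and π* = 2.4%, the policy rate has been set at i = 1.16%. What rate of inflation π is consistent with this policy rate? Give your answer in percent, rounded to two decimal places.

-0.23%

Output 3.6% above potential → ỹ = 3.6.
Collecting π: i = r* + (1 + 0.5) π − 0.5 π* + 0.5 ỹ
1.5 π = 1.16 − 0.9 + 0.5 × 2.4 − 0.5 × 3.6 = -0.34
π = -0.34 / 1.5 = -0.23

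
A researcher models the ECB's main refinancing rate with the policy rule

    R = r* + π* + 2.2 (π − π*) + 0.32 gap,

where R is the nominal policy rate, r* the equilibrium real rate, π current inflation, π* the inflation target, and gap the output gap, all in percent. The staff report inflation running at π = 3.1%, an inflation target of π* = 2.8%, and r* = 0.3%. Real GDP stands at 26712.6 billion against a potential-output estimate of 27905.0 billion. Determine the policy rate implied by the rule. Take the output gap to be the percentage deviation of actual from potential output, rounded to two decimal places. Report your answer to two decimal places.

Output gap = 100 × (26712.6 − 27905.0) / 27905.0 = -4.27%.
R = 0.30 + 2.80 + 2.2 × (3.10 − 2.80) + 0.32 × (-4.27)
   = 0.30 + 2.8 + 0.66 − 1.3664 = 2.39

2.39%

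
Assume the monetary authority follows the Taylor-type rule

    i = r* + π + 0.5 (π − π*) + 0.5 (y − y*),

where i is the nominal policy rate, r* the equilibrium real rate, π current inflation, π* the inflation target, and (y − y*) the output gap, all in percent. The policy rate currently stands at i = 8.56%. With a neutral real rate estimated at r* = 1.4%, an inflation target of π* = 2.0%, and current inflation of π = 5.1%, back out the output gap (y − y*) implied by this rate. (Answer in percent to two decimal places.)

0.5 (y − y*) = 8.56 − 1.4 − 5.1 − 0.5 × (5.1 − 2.0) = 0.51
(y − y*) = 0.51 / 0.5 = 1.02

1.02%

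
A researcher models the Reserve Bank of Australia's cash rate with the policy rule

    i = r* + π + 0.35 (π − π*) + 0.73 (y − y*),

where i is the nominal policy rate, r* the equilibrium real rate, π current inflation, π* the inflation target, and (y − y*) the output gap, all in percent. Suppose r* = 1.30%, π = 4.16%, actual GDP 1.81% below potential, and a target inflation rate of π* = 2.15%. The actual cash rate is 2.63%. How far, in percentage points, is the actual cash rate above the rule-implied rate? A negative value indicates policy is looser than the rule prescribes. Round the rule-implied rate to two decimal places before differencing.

-2.21 pp

Output 1.81% below potential → (y − y*) = -1.81.
i = 1.30 + 4.16 + 0.35 × (4.16 − 2.15) + 0.73 × (-1.81)
   = 1.30 + 4.16 + 0.7035 − 1.3213 = 4.84
Deviation = 2.63 − 4.84 = -2.21 pp.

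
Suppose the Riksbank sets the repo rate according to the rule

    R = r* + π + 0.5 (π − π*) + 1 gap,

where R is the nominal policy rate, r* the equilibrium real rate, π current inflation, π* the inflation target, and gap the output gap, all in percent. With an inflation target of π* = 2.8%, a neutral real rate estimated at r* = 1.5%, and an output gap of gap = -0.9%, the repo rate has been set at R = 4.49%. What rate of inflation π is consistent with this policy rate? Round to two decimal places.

3.53%

Collecting π: R = r* + (1 + 0.5) π − 0.5 π* + 1 gap
1.5 π = 4.49 − 1.5 + 0.5 × 2.8 − 1 × (-0.9) = 5.29
π = 5.29 / 1.5 = 3.53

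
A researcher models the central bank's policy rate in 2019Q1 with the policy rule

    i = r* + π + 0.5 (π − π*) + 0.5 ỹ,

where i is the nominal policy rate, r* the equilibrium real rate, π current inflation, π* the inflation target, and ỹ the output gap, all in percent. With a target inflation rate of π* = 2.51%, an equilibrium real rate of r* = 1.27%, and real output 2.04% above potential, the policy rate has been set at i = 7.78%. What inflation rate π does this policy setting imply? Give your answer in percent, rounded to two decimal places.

Output 2.04% above potential → ỹ = 2.04.
Collecting π: i = r* + (1 + 0.5) π − 0.5 π* + 0.5 ỹ
1.5 π = 7.78 − 1.27 + 0.5 × 2.51 − 0.5 × 2.04 = 6.745
π = 6.745 / 1.5 = 4.50

4.50%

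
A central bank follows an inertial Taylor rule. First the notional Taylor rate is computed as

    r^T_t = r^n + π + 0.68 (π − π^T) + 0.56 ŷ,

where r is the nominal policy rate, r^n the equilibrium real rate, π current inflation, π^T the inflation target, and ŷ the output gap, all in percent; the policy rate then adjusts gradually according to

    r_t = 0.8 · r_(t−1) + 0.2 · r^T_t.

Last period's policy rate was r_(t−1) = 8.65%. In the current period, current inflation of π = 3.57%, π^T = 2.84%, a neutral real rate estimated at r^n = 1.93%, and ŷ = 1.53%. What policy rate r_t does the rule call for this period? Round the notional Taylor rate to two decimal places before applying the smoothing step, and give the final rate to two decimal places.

8.29%

r^T_t = 1.93 + 3.57 + 0.68 × (3.57 − 2.84) + 0.56 × 1.53
   = 1.93 + 3.57 + 0.4964 + 0.8568 = 6.85
r_t = 0.8 × 8.65 + 0.2 × 6.85 = 6.92 + 1.37 = 8.29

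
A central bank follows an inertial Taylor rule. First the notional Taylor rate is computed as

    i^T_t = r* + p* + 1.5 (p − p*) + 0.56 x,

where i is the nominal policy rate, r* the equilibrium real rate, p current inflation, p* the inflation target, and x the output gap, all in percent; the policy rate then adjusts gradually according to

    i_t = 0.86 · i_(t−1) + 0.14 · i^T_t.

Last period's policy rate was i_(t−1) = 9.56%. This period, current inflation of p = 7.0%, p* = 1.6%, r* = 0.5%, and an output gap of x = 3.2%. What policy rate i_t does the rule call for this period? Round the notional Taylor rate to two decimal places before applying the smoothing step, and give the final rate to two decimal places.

9.90%

i^T_t = 0.5 + 1.6 + 1.5 × (7.0 − 1.6) + 0.56 × 3.2
   = 0.5 + 1.6 + 8.1 + 1.792 = 11.99
i_t = 0.86 × 9.56 + 0.14 × 11.99 = 8.2216 + 1.6786 = 9.90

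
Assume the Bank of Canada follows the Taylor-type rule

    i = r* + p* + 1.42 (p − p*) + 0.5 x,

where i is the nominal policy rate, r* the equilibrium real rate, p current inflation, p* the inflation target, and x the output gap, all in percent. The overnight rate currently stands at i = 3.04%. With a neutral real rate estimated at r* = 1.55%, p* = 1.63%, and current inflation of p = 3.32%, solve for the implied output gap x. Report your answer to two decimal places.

-5.08%

0.5 x = 3.04 − 1.55 − 1.63 − 1.42 × (3.32 − 1.63) = -2.5398
x = -2.5398 / 0.5 = -5.08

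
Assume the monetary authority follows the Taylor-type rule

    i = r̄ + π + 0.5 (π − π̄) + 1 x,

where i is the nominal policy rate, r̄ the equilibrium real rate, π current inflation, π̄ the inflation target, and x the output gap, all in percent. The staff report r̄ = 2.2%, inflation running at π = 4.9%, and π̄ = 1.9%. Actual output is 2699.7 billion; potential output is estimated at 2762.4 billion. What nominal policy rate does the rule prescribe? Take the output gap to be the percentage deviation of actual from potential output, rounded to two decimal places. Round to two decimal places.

Output gap = 100 × (2699.7 − 2762.4) / 2762.4 = -2.27%.
i = 2.20 + 4.90 + 0.5 × (4.90 − 1.90) + 1 × (-2.27)
   = 2.20 + 4.9 + 1.5 − 2.27 = 6.33

6.33%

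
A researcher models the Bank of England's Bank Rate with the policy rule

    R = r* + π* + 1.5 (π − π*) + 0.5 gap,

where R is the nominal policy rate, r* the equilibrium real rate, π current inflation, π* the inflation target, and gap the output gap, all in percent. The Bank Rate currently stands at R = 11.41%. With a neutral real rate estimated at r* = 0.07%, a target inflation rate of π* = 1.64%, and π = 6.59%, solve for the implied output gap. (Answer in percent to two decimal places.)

4.55%

0.5 gap = 11.41 − 0.07 − 1.64 − 1.5 × (6.59 − 1.64) = 2.275
gap = 2.275 / 0.5 = 4.55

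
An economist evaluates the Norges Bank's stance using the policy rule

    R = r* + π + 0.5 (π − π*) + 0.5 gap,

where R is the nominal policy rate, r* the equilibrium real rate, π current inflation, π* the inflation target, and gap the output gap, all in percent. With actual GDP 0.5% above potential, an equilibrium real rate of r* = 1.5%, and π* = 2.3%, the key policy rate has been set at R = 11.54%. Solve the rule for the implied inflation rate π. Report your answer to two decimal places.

7.29%

Output 0.5% above potential → gap = 0.5.
Collecting π: R = r* + (1 + 0.5) π − 0.5 π* + 0.5 gap
1.5 π = 11.54 − 1.5 + 0.5 × 2.3 − 0.5 × 0.5 = 10.94
π = 10.94 / 1.5 = 7.29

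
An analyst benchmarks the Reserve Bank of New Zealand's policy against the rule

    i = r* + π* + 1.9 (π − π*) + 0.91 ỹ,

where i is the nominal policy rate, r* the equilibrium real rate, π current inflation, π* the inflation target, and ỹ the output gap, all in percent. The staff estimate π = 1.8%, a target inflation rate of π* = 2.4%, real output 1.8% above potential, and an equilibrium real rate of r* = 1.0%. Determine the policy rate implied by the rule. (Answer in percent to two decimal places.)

3.90%

Output 1.8% above potential → ỹ = 1.8.
i = 1.0 + 2.4 + 1.9 × (1.8 − 2.4) + 0.91 × 1.8
   = 1.0 + 2.4 − 1.14 + 1.638 = 3.90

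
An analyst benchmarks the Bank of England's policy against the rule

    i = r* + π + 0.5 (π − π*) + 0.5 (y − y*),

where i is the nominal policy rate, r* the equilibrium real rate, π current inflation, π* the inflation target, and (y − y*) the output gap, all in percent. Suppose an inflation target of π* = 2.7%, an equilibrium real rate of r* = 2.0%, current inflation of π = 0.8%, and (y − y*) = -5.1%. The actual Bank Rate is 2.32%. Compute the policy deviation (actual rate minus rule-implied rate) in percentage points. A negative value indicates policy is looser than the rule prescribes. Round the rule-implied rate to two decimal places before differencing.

i = 2.0 + 0.8 + 0.5 × (0.8 − 2.7) + 0.5 × (-5.1)
   = 2.0 + 0.8 − 0.95 − 2.55 = -0.70
Deviation = 2.32 − (-0.70) = 3.02 pp.

3.02 pp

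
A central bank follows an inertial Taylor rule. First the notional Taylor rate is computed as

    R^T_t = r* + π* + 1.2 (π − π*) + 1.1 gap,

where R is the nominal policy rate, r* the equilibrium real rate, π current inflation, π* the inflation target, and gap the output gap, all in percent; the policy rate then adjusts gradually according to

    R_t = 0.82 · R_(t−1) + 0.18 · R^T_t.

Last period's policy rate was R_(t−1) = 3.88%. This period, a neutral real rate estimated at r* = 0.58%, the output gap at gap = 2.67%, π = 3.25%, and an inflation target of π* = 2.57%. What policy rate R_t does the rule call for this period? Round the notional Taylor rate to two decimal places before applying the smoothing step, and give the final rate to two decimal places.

4.42%

R^T_t = 0.58 + 2.57 + 1.2 × (3.25 − 2.57) + 1.1 × 2.67
   = 0.58 + 2.57 + 0.816 + 2.937 = 6.90
R_t = 0.82 × 3.88 + 0.18 × 6.90 = 3.1816 + 1.242 = 4.42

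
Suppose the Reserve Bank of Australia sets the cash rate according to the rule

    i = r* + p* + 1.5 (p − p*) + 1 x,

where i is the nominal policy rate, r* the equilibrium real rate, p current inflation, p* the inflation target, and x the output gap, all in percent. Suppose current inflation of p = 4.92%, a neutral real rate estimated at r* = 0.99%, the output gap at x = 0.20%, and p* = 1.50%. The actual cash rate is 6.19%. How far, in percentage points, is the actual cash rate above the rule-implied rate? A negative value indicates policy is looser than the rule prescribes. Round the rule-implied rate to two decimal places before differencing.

-1.63 pp

i = 0.99 + 1.50 + 1.5 × (4.92 − 1.50) + 1 × 0.20
   = 0.99 + 1.5 + 5.13 + 0.2 = 7.82
Deviation = 6.19 − 7.82 = -1.63 pp.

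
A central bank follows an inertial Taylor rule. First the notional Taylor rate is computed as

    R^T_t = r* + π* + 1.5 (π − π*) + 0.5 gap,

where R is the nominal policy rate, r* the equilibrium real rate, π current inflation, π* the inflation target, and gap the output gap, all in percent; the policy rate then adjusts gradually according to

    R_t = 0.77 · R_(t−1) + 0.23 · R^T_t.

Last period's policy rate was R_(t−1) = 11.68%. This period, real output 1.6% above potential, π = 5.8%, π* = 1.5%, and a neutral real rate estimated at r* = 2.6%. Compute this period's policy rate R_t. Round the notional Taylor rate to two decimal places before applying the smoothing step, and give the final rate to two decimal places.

11.60%

Output 1.6% above potential → gap = 1.6.
R^T_t = 2.6 + 1.5 + 1.5 × (5.8 − 1.5) + 0.5 × 1.6
   = 2.6 + 1.5 + 6.45 + 0.8 = 11.35
R_t = 0.77 × 11.68 + 0.23 × 11.35 = 8.9936 + 2.6105 = 11.60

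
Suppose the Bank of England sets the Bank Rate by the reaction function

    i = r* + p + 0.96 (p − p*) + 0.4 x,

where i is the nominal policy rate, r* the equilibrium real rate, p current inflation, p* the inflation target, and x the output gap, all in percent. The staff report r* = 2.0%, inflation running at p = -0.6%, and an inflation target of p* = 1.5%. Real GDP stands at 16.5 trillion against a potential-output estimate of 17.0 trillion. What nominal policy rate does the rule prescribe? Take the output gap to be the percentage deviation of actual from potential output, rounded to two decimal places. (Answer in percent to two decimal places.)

-1.79%

Output gap = 100 × (16.5 − 17.0) / 17.0 = -2.94%.
i = 2.00 + (-0.60) + 0.96 × (-0.60 − 1.50) + 0.4 × (-2.94)
   = 2.00 − 0.6 − 2.016 − 1.176 = -1.79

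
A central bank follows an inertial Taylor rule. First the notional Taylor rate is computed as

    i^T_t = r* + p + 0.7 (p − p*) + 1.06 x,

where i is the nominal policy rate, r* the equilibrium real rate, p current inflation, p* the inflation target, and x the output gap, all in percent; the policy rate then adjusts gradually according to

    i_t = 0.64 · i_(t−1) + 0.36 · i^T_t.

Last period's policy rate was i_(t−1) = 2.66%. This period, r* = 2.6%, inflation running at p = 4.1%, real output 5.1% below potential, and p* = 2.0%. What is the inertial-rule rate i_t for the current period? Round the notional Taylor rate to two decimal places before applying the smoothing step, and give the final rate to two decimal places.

Output 5.1% below potential → x = -5.1.
i^T_t = 2.6 + 4.1 + 0.7 × (4.1 − 2.0) + 1.06 × (-5.1)
   = 2.6 + 4.1 + 1.47 − 5.406 = 2.76
i_t = 0.64 × 2.66 + 0.36 × 2.76 = 1.7024 + 0.9936 = 2.70

2.70%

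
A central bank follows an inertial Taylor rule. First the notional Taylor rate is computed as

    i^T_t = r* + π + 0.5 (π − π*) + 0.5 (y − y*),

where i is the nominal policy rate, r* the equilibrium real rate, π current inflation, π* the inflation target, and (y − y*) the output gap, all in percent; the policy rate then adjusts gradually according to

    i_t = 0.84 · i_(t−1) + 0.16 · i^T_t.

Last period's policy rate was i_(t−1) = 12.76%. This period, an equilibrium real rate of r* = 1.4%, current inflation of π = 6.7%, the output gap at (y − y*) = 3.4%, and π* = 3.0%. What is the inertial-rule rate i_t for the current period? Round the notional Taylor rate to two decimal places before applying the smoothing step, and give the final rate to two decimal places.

12.58%

i^T_t = 1.4 + 6.7 + 0.5 × (6.7 − 3.0) + 0.5 × 3.4
   = 1.4 + 6.7 + 1.85 + 1.7 = 11.65
i_t = 0.84 × 12.76 + 0.16 × 11.65 = 10.7184 + 1.864 = 12.58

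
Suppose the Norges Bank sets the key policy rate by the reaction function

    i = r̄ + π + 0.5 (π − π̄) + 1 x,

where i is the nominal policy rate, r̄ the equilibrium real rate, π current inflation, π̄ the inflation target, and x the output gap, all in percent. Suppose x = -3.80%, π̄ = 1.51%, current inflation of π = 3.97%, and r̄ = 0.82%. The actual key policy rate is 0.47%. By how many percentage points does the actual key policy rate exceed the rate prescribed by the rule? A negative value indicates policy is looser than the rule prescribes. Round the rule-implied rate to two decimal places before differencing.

-1.75 pp

i = 0.82 + 3.97 + 0.5 × (3.97 − 1.51) + 1 × (-3.80)
   = 0.82 + 3.97 + 1.23 − 3.8 = 2.22
Deviation = 0.47 − 2.22 = -1.75 pp.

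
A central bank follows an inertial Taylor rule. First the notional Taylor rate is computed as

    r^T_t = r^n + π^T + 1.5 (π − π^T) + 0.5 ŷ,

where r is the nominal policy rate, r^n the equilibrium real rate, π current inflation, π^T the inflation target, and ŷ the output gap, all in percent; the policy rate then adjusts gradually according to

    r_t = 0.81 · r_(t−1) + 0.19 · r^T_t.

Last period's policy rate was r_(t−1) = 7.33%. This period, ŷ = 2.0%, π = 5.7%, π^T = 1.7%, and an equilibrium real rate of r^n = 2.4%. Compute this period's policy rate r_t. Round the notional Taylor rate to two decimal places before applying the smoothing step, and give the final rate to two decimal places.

8.05%

r^T_t = 2.4 + 1.7 + 1.5 × (5.7 − 1.7) + 0.5 × 2.0
   = 2.4 + 1.7 + 6 + 1 = 11.10
r_t = 0.81 × 7.33 + 0.19 × 11.10 = 5.9373 + 2.109 = 8.05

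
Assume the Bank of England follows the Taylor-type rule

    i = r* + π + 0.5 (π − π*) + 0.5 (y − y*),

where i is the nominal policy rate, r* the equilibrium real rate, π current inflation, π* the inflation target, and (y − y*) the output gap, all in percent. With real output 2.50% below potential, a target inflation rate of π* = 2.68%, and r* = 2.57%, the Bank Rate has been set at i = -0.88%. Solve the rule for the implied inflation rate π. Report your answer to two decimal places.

-0.57%

Output 2.50% below potential → (y − y*) = -2.50.
Collecting π: i = r* + (1 + 0.5) π − 0.5 π* + 0.5 (y − y*)
1.5 π = -0.88 − 2.57 + 0.5 × 2.68 − 0.5 × (-2.50) = -0.86
π = -0.86 / 1.5 = -0.57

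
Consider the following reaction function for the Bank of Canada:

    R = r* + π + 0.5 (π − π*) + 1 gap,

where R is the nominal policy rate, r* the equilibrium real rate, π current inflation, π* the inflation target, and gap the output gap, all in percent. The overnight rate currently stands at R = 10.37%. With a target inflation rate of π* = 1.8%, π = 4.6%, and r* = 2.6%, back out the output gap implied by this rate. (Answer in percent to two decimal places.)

1 gap = 10.37 − 2.6 − 4.6 − 0.5 × (4.6 − 1.8) = 1.77
gap = 1.77 / 1 = 1.77

1.77%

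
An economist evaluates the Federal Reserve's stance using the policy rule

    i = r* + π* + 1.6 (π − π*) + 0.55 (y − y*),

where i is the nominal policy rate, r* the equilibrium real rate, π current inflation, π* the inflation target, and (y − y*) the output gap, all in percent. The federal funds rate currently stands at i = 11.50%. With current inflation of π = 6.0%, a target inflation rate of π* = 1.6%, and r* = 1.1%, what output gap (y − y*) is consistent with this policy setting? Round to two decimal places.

3.20%

0.55 (y − y*) = 11.50 − 1.1 − 1.6 − 1.6 × (6.0 − 1.6) = 1.76
(y − y*) = 1.76 / 0.55 = 3.20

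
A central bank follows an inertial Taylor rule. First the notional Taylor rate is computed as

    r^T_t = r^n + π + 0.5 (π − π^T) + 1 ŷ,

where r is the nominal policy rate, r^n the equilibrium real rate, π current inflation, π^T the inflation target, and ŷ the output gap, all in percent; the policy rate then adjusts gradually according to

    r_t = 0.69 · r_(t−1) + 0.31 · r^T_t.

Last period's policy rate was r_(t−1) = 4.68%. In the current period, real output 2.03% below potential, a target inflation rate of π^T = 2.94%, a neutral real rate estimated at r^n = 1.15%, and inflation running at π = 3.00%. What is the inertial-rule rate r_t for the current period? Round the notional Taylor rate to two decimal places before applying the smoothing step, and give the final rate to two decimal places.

3.90%

Output 2.03% below potential → ŷ = -2.03.
r^T_t = 1.15 + 3.00 + 0.5 × (3.00 − 2.94) + 1 × (-2.03)
   = 1.15 + 3 + 0.03 − 2.03 = 2.15
r_t = 0.69 × 4.68 + 0.31 × 2.15 = 3.2292 + 0.6665 = 3.90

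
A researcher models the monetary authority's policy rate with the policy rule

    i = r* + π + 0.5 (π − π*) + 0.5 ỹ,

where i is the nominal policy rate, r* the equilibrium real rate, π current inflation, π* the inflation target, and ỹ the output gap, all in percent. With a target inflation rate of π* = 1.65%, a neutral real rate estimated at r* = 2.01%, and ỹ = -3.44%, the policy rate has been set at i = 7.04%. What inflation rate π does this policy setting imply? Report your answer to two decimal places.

5.05%

Collecting π: i = r* + (1 + 0.5) π − 0.5 π* + 0.5 ỹ
1.5 π = 7.04 − 2.01 + 0.5 × 1.65 − 0.5 × (-3.44) = 7.575
π = 7.575 / 1.5 = 5.05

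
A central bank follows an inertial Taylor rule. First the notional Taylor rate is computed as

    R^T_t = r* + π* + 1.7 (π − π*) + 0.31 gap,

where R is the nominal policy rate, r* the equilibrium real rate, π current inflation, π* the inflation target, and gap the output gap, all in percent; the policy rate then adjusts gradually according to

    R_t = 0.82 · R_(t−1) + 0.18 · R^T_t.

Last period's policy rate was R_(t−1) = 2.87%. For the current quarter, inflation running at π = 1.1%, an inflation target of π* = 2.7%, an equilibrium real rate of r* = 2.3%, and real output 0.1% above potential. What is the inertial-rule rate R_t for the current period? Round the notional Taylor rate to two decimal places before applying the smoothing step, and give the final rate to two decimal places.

Output 0.1% above potential → gap = 0.1.
R^T_t = 2.3 + 2.7 + 1.7 × (1.1 − 2.7) + 0.31 × 0.1
   = 2.3 + 2.7 − 2.72 + 0.031 = 2.31
R_t = 0.82 × 2.87 + 0.18 × 2.31 = 2.3534 + 0.4158 = 2.77

2.77%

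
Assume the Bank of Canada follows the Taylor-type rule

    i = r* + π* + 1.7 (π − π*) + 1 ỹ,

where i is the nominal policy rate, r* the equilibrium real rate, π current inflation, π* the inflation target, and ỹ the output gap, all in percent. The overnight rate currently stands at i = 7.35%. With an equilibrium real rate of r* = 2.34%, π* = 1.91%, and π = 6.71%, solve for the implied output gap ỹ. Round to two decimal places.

-5.06%

1 ỹ = 7.35 − 2.34 − 1.91 − 1.7 × (6.71 − 1.91) = -5.06
ỹ = -5.06 / 1 = -5.06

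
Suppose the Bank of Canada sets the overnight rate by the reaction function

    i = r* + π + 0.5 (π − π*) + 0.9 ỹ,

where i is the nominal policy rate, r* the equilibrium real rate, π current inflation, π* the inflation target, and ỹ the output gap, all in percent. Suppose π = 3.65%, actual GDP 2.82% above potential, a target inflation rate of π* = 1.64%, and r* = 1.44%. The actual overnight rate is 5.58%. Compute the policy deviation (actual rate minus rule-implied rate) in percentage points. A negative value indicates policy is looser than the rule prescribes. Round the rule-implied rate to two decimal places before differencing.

-3.05 pp

Output 2.82% above potential → ỹ = 2.82.
i = 1.44 + 3.65 + 0.5 × (3.65 − 1.64) + 0.9 × 2.82
   = 1.44 + 3.65 + 1.005 + 2.538 = 8.63
Deviation = 5.58 − 8.63 = -3.05 pp.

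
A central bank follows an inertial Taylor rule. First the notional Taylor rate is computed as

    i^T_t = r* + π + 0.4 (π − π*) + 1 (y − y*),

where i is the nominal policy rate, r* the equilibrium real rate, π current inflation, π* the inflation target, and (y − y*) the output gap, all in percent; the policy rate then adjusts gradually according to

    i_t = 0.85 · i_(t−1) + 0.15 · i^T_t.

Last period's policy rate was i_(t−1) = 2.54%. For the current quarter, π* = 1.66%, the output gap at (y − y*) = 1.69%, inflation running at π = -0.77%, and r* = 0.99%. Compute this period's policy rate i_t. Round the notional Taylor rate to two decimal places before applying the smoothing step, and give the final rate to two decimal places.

2.30%

i^T_t = 0.99 + (-0.77) + 0.4 × (-0.77 − 1.66) + 1 × 1.69
   = 0.99 − 0.77 − 0.972 + 1.69 = 0.94
i_t = 0.85 × 2.54 + 0.15 × 0.94 = 2.159 + 0.141 = 2.30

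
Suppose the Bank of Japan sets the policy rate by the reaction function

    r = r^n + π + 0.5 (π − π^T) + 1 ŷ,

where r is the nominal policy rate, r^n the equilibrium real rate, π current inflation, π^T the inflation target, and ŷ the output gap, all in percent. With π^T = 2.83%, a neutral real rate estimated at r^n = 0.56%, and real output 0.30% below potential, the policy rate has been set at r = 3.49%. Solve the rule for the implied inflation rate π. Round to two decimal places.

Output 0.30% below potential → ŷ = -0.30.
Collecting π: r = r^n + (1 + 0.5) π − 0.5 π^T + 1 ŷ
1.5 π = 3.49 − 0.56 + 0.5 × 2.83 − 1 × (-0.30) = 4.645
π = 4.645 / 1.5 = 3.10

3.10%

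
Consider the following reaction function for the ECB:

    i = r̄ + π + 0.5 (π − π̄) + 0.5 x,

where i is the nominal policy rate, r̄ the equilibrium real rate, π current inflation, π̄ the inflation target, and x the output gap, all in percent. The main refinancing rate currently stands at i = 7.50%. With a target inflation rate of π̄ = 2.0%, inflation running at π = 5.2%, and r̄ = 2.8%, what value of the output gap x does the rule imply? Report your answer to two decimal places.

-4.20%

0.5 x = 7.50 − 2.8 − 5.2 − 0.5 × (5.2 − 2.0) = -2.1
x = -2.1 / 0.5 = -4.20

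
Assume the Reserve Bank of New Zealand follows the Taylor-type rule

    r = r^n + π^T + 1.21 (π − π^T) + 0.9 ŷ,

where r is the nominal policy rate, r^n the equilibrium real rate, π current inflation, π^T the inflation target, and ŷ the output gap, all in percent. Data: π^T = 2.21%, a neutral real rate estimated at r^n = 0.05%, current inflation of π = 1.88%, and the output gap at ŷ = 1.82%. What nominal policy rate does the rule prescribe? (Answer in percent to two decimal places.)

r = 0.05 + 2.21 + 1.21 × (1.88 − 2.21) + 0.9 × 1.82
   = 0.05 + 2.21 − 0.3993 + 1.638 = 3.50

3.50%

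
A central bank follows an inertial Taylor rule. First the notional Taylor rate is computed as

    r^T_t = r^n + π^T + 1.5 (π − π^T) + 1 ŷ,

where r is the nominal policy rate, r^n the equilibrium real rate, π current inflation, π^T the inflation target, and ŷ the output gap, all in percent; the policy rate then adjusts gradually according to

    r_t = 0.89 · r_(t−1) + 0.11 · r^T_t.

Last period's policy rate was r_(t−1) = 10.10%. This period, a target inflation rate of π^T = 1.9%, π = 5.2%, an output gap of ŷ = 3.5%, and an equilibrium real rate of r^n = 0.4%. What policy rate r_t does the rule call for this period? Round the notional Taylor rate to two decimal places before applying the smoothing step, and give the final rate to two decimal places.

r^T_t = 0.4 + 1.9 + 1.5 × (5.2 − 1.9) + 1 × 3.5
   = 0.4 + 1.9 + 4.95 + 3.5 = 10.75
r_t = 0.89 × 10.10 + 0.11 × 10.75 = 8.989 + 1.1825 = 10.17

10.17%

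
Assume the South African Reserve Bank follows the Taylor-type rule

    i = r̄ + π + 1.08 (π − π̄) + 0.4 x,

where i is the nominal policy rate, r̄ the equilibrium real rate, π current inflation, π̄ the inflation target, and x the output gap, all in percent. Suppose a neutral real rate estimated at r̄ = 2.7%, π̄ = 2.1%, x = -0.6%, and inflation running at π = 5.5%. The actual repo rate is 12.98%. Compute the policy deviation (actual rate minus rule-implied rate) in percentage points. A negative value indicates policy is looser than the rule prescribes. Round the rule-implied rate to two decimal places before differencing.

i = 2.7 + 5.5 + 1.08 × (5.5 − 2.1) + 0.4 × (-0.6)
   = 2.7 + 5.5 + 3.672 − 0.24 = 11.63
Deviation = 12.98 − 11.63 = 1.35 pp.

1.35 pp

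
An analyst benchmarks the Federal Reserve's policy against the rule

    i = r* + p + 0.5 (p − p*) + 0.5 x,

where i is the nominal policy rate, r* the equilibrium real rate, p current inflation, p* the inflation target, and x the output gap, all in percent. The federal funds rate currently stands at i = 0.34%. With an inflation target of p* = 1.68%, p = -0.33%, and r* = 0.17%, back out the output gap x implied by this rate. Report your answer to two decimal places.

0.5 x = 0.34 − 0.17 − (-0.33) − 0.5 × ((-0.33) − 1.68) = 1.505
x = 1.505 / 0.5 = 3.01

3.01%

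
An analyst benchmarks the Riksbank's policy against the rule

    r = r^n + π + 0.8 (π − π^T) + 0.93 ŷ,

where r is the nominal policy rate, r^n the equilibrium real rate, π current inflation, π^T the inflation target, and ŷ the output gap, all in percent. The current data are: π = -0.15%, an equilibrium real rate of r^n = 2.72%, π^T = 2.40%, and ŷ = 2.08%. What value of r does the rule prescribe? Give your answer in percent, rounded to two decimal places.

r = 2.72 + (-0.15) + 0.8 × (-0.15 − 2.40) + 0.93 × 2.08
   = 2.72 − 0.15 − 2.04 + 1.9344 = 2.46

2.46%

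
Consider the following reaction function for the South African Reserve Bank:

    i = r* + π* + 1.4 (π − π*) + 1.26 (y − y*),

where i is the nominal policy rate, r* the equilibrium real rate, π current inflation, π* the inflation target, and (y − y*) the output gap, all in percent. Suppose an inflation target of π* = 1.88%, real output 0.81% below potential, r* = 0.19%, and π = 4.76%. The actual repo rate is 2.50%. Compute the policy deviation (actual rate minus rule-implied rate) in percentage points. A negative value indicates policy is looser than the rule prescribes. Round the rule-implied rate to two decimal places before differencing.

-2.58 pp

Output 0.81% below potential → (y − y*) = -0.81.
i = 0.19 + 1.88 + 1.4 × (4.76 − 1.88) + 1.26 × (-0.81)
   = 0.19 + 1.88 + 4.032 − 1.0206 = 5.08
Deviation = 2.50 − 5.08 = -2.58 pp.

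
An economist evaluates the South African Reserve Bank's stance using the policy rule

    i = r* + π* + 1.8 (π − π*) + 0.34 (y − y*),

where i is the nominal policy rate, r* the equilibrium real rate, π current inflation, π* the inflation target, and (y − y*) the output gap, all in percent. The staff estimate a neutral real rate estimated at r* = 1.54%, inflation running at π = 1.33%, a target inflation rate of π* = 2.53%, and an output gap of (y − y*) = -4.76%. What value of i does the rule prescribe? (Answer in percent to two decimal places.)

i = 1.54 + 2.53 + 1.8 × (1.33 − 2.53) + 0.34 × (-4.76)
   = 1.54 + 2.53 − 2.16 − 1.6184 = 0.29

0.29%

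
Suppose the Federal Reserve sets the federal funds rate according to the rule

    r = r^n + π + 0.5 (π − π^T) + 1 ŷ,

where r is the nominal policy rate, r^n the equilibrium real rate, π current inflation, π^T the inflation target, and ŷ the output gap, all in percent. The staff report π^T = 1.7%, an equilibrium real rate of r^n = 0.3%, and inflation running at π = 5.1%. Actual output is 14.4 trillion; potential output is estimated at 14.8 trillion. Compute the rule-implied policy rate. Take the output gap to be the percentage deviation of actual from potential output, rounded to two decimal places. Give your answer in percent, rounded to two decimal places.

Output gap = 100 × (14.4 − 14.8) / 14.8 = -2.70%.
r = 0.30 + 5.10 + 0.5 × (5.10 − 1.70) + 1 × (-2.70)
   = 0.30 + 5.1 + 1.7 − 2.7 = 4.40

4.40%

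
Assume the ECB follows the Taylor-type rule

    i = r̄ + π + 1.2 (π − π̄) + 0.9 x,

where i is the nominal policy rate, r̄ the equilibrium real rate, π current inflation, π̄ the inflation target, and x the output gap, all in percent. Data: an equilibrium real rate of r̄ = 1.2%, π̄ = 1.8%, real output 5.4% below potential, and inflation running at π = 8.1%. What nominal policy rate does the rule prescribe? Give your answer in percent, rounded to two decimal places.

Output 5.4% below potential → x = -5.4.
i = 1.2 + 8.1 + 1.2 × (8.1 − 1.8) + 0.9 × (-5.4)
   = 1.2 + 8.1 + 7.56 − 4.86 = 12.00

12.00%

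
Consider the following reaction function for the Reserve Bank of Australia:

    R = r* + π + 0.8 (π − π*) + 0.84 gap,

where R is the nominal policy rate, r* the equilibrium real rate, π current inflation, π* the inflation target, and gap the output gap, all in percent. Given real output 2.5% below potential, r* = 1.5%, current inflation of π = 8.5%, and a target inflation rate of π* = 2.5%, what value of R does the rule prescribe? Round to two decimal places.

12.70%

Output 2.5% below potential → gap = -2.5.
R = 1.5 + 8.5 + 0.8 × (8.5 − 2.5) + 0.84 × (-2.5)
   = 1.5 + 8.5 + 4.8 − 2.1 = 12.70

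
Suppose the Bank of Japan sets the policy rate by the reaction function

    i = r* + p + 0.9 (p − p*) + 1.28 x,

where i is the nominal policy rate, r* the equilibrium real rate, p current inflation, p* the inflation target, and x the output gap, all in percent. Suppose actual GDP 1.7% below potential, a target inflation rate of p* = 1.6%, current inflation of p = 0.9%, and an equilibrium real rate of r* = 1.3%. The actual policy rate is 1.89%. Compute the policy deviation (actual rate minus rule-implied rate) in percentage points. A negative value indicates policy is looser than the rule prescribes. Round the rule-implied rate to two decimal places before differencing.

Output 1.7% below potential → x = -1.7.
i = 1.3 + 0.9 + 0.9 × (0.9 − 1.6) + 1.28 × (-1.7)
   = 1.3 + 0.9 − 0.63 − 2.176 = -0.61
Deviation = 1.89 − (-0.61) = 2.50 pp.

2.50 pp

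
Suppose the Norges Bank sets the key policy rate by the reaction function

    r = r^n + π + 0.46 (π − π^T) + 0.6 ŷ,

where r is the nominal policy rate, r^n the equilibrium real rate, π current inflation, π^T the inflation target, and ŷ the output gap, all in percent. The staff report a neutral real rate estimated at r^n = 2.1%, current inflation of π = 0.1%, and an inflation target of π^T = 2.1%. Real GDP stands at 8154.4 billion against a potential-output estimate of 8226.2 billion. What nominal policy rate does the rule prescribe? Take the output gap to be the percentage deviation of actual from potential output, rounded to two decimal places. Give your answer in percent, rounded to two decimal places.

Output gap = 100 × (8154.4 − 8226.2) / 8226.2 = -0.87%.
r = 2.10 + 0.10 + 0.46 × (0.10 − 2.10) + 0.6 × (-0.87)
   = 2.10 + 0.1 − 0.92 − 0.522 = 0.76

0.76%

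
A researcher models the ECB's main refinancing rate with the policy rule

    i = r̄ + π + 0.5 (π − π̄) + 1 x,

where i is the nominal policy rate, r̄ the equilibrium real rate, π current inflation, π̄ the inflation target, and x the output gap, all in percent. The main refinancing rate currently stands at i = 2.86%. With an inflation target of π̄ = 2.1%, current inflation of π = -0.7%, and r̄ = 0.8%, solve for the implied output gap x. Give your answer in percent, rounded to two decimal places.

1 x = 2.86 − 0.8 − (-0.7) − 0.5 × ((-0.7) − 2.1) = 4.16
x = 4.16 / 1 = 4.16

4.16%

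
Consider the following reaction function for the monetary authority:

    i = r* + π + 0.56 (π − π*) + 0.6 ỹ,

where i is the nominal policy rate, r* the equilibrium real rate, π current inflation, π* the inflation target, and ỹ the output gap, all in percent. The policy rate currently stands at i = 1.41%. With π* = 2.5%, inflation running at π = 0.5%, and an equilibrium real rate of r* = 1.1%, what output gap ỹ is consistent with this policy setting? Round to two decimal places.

1.55%

0.6 ỹ = 1.41 − 1.1 − 0.5 − 0.56 × (0.5 − 2.5) = 0.93
ỹ = 0.93 / 0.6 = 1.55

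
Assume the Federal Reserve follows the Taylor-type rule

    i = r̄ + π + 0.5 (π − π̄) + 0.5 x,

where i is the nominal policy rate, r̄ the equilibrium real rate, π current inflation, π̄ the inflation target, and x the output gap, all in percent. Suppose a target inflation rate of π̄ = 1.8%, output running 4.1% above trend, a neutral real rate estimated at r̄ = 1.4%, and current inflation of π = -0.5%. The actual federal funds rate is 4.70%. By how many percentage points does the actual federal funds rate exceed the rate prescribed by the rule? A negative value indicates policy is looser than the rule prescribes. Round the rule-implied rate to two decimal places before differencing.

2.90 pp

Output 4.1% above potential → x = 4.1.
i = 1.4 + (-0.5) + 0.5 × (-0.5 − 1.8) + 0.5 × 4.1
   = 1.4 − 0.5 − 1.15 + 2.05 = 1.80
Deviation = 4.70 − 1.80 = 2.90 pp.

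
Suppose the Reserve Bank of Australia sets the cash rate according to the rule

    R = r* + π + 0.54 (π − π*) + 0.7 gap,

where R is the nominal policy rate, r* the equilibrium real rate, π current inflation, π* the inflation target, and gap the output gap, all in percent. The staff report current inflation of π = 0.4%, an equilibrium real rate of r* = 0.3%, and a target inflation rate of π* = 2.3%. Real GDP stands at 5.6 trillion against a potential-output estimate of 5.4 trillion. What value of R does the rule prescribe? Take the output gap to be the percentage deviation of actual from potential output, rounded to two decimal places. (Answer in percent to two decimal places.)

2.26%

Output gap = 100 × (5.6 − 5.4) / 5.4 = 3.70%.
R = 0.30 + 0.40 + 0.54 × (0.40 − 2.30) + 0.7 × 3.70
   = 0.30 + 0.4 − 1.026 + 2.59 = 2.26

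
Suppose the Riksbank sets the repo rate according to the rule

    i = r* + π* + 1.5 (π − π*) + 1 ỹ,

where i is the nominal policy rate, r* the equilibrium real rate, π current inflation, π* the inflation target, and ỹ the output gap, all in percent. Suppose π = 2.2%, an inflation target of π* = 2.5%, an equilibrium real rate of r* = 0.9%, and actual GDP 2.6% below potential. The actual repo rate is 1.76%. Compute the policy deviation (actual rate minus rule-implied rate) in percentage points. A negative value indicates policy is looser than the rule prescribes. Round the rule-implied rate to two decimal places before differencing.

Output 2.6% below potential → ỹ = -2.6.
i = 0.9 + 2.5 + 1.5 × (2.2 − 2.5) + 1 × (-2.6)
   = 0.9 + 2.5 − 0.45 − 2.6 = 0.35
Deviation = 1.76 − 0.35 = 1.41 pp.

1.41 pp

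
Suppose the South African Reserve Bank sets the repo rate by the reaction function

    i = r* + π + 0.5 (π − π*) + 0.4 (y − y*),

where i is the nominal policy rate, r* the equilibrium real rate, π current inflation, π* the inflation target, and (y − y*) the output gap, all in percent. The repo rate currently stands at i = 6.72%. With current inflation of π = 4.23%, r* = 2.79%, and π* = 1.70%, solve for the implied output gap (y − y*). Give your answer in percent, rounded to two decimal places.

0.4 (y − y*) = 6.72 − 2.79 − 4.23 − 0.5 × (4.23 − 1.70) = -1.565
(y − y*) = -1.565 / 0.4 = -3.91

-3.91%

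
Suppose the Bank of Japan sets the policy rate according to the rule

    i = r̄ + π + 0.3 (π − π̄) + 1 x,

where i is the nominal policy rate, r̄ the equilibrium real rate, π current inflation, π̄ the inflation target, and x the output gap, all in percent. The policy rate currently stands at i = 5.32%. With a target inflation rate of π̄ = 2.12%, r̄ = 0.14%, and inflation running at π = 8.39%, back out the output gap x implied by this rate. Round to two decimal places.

-5.09%

1 x = 5.32 − 0.14 − 8.39 − 0.3 × (8.39 − 2.12) = -5.091
x = -5.091 / 1 = -5.09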